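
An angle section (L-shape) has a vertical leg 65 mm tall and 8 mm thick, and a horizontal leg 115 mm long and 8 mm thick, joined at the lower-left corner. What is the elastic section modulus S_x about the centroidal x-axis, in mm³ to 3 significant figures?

Treat the section as a set of non-overlapping primitives; coordinates are from the bounding-box lower-left.
Vertical leg: 8 × 65, A = 520 mm², y = 32.5 mm, Ī = 183 083 mm⁴.
Horizontal leg (remainder): 107 × 8, A = 856 mm², y = 4 mm, Ī = 4565.3 mm⁴.
Centroid: ȳ = ΣA·y / ΣA = 14.77 mm.
Transfer each piece to the centroidal x-axis using Ī + A·d² with d = y − 14.77:
  vertical leg: d = 17.73 mm → contributes +346 540 mm⁴
  horizontal leg (remainder): d = -10.77 mm → contributes +103 862 mm⁴
Total I = 450 402 mm⁴.
Extreme fibre distance c = 50.23 mm; S = I/c = 8966.9 mm³.

S_x ≈ 8970 mm³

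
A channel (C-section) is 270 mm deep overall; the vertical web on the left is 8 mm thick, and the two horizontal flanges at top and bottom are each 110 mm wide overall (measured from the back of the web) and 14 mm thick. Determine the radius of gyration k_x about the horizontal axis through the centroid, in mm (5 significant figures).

Break the section into simple shapes (no overlaps), measuring from the bottom-left corner of the bounding box.
Web: 8 × 270, A = 2 160 mm², y = 135 mm, Ī = 13 122 000 mm⁴.
Top flange (beyond web): 102 × 14, A = 1 428 mm², y = 263 mm, Ī = 23 324 mm⁴.
Bottom flange (beyond web): 102 × 14, A = 1 428 mm², y = 7 mm, Ī = 23 324 mm⁴.
By symmetry the centroid is at mid-height, ȳ = 135 mm.
Transfer each piece to the horizontal axis through the centroid using Ī + A·d² with d = y − 135:
  web: d = 0 mm → contributes +13 122 000 mm⁴
  top flange (beyond web): d = 128 mm → contributes +23 419 676 mm⁴
  bottom flange (beyond web): d = -128 mm → contributes +23 419 676 mm⁴
Total I = 59 961 352 mm⁴.
Radius of gyration: k = √(I/A) = √(59 961 352 / 5 016) = 109.3344 mm.

k_x ≈ 109.33 mm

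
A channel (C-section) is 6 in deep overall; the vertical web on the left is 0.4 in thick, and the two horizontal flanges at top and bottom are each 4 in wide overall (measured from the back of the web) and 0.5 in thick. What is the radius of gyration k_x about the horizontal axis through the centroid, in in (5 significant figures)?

k_x ≈ 2.3979 in

Decompose the section into non-overlapping parts with the origin at the bottom-left of its bounding rectangle.
Web: 0.4 × 6, A = 2.4 in², y = 3 in, Ī = 7.2 in⁴.
Top flange (beyond web): 3.6 × 0.5, A = 1.8 in², y = 5.75 in, Ī = 0.0375 in⁴.
Bottom flange (beyond web): 3.6 × 0.5, A = 1.8 in², y = 0.25 in, Ī = 0.0375 in⁴.
By symmetry the centroid is at mid-height, ȳ = 3 in.
Transfer each piece to the horizontal axis through the centroid using Ī + A·d² with d = y − 3:
  web: d = 0 in → contributes +7.2 in⁴
  top flange (beyond web): d = 2.75 in → contributes +13.65 in⁴
  bottom flange (beyond web): d = -2.75 in → contributes +13.65 in⁴
Total I = 34.5 in⁴.
Radius of gyration: k = √(I/A) = √(34.5 / 6) = 2.397916 in.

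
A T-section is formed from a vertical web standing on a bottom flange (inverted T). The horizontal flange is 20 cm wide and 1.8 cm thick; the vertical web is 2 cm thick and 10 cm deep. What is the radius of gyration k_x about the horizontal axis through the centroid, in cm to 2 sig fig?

Decompose the section into non-overlapping parts with the origin at the bottom-left of its bounding rectangle.
Flange: 20 × 1.8, A = 36 cm², y = 0.9 cm, Ī = 9.72 cm⁴.
Web: 2 × 10, A = 20 cm², y = 6.8 cm, Ī = 166.7 cm⁴.
Centroid: ȳ = ΣA·y / ΣA = 3.007 cm.
Transfer each piece to the horizontal axis through the centroid using Ī + A·d² with d = y − 3.007:
  flange: d = -2.107 cm → contributes +169.6 cm⁴
  web: d = 3.793 cm → contributes +454.4 cm⁴
Total I = 623.9 cm⁴.
Radius of gyration: k = √(I/A) = √(623.9 / 56) = 3.338 cm.

k_x ≈ 3.3 cm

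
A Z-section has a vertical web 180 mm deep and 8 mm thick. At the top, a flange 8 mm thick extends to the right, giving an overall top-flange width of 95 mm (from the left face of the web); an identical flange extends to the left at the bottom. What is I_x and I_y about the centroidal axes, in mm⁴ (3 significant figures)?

I_x ≈ 1.42 × 10⁷ mm⁴, I_y ≈ 4.03 × 10⁶ mm⁴

Break the section into simple shapes (no overlaps), measuring from the bottom-left corner of the bounding box.
Web: 8 × 180, A = 1 440 mm², y = 90 mm, Ī = 3 888 000 mm⁴.
Top flange (beyond web): 87 × 8, A = 696 mm², y = 176 mm, Ī = 3 712 mm⁴.
Bottom flange (beyond web): 87 × 8, A = 696 mm², y = 4 mm, Ī = 3 712 mm⁴.
Centroid: ȳ = ΣA·y / ΣA = 90 mm.
Transfer each piece to the centroidal x-axis using Ī + A·d² with d = y − 90:
  web: d = 0 mm → contributes +3 888 000 mm⁴
  top flange (beyond web): d = 86 mm → contributes +5 151 328 mm⁴
  bottom flange (beyond web): d = -86 mm → contributes +5 151 328 mm⁴
Total I = 14 190 656 mm⁴.
For the y-axis: x̄ = 91 mm.
Repeating about the centroidal y-axis gives I_y = 4 026 384 mm⁴.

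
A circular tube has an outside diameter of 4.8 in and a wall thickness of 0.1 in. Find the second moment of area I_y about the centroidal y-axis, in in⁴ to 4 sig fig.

Treat the section as a set of non-overlapping primitives; coordinates are from the bounding-box lower-left.
Outer circle: ⌀4.8, A = 18.0956 in², x = 2.4 in, Ī = 26.0576 in⁴.
Bore (subtracted): ⌀4.6, A = 16.619 in², x = 2.4 in, Ī = 21.9787 in⁴.
By symmetry the centroid is at mid-width, x̄ = 2.4 in.
All pieces are centred on the centroidal y-axis, so I = ΣĪ (holes subtracted) = 4.07897 in⁴.

I_y ≈ 4.079 in⁴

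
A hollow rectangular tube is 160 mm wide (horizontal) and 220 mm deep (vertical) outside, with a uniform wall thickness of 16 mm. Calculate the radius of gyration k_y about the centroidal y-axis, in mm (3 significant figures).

k_y ≈ 61.6 mm

Split into non-overlapping primitives; take the origin at the lower-left of the bounding box.
Outer rectangle: 160 × 220, A = 35 200 mm², x = 80 mm, Ī = 75 093 333 mm⁴.
Inner void (subtracted): 128 × 188, A = 24 064 mm², x = 80 mm, Ī = 32 855 381 mm⁴.
By symmetry the centroid is at mid-width, x̄ = 80 mm.
All pieces are centred on the centroidal y-axis, so I = ΣĪ (holes subtracted) = 42 237 952 mm⁴.
Radius of gyration: k = √(I/A) = √(42 237 952 / 11 136) = 61.587 mm.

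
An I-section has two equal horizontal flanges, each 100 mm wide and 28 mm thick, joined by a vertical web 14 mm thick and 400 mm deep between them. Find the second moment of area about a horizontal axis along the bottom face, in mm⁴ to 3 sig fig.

I_base ≈ 9.14 × 10⁸ mm⁴

Decompose the section into non-overlapping parts with the origin at the bottom-left of its bounding rectangle.
Bottom flange: 100 × 28, A = 2 800 mm², y = 14 mm, Ī = 182 933 mm⁴.
Web: 14 × 400, A = 5 600 mm², y = 228 mm, Ī = 74 666 667 mm⁴.
Top flange: 100 × 28, A = 2 800 mm², y = 442 mm, Ī = 182 933 mm⁴.
Transfer each piece to a horizontal axis along the bottom face using Ī + A·d² with d = y − 0:
  bottom flange: d = 14 mm → contributes +731 733 mm⁴
  web: d = 228 mm → contributes +365 777 067 mm⁴
  top flange: d = 442 mm → contributes +547 202 133 mm⁴
Total I = 913 710 933 mm⁴.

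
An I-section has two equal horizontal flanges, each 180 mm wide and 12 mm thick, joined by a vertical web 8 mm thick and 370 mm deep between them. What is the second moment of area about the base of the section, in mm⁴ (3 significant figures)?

Break the section into simple shapes (no overlaps), measuring from the bottom-left corner of the bounding box.
Bottom flange: 180 × 12, A = 2 160 mm², y = 6 mm, Ī = 25 920 mm⁴.
Web: 8 × 370, A = 2 960 mm², y = 197 mm, Ī = 33 768 667 mm⁴.
Top flange: 180 × 12, A = 2 160 mm², y = 388 mm, Ī = 25 920 mm⁴.
Transfer each piece to the bottom edge using Ī + A·d² with d = y − 0:
  bottom flange: d = 6 mm → contributes +103 680 mm⁴
  web: d = 197 mm → contributes +148 643 307 mm⁴
  top flange: d = 388 mm → contributes +325 200 960 mm⁴
Total I = 473 947 947 mm⁴.

I_base ≈ 4.74 × 10⁸ mm⁴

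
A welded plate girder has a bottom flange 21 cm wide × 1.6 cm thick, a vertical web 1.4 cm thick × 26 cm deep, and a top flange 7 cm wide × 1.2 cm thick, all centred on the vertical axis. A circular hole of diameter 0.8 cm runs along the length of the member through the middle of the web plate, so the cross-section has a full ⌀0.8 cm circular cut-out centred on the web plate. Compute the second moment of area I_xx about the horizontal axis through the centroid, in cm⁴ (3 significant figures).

I_xx ≈ 8440 cm⁴

Decompose the section into non-overlapping parts with the origin at the bottom-left of its bounding rectangle.
Bottom plate: 21 × 1.6, A = 33.6 cm², y = 0.8 cm, Ī = 7.168 cm⁴.
Web plate: 1.4 × 26, A = 36.4 cm², y = 14.6 cm, Ī = 2050.5 cm⁴.
Top plate: 7 × 1.2, A = 8.4 cm², y = 28.2 cm, Ī = 1.008 cm⁴.
Hole (subtracted): ⌀0.8, A = 0.50265 cm², y = 14.6 cm, Ī = 0.020106 cm⁴.
Centroid: ȳ = ΣA·y / ΣA = 10.114 cm.
Transfer each piece to the horizontal axis through the centroid using Ī + A·d² with d = y − 10.114:
  bottom plate: d = -9.3141 cm → contributes +2 922 cm⁴
  web plate: d = 4.4859 cm → contributes +2 783 cm⁴
  top plate: d = 18.086 cm → contributes +2748.6 cm⁴
  hole: d = 4.4859 cm → contributes −10.135 cm⁴
Total I = 8443.6 cm⁴.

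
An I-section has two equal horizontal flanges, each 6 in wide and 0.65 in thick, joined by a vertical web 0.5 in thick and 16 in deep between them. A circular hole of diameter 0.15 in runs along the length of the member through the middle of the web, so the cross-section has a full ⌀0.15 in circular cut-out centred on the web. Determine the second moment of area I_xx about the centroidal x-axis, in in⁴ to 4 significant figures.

I_xx ≈ 711.5 in⁴

Decompose the section into non-overlapping parts with the origin at the bottom-left of its bounding rectangle.
Bottom flange: 6 × 0.65, A = 3.9 in², y = 0.325 in, Ī = 0.137313 in⁴.
Web: 0.5 × 16, A = 8 in², y = 8.65 in, Ī = 170.667 in⁴.
Top flange: 6 × 0.65, A = 3.9 in², y = 16.975 in, Ī = 0.137313 in⁴.
Hole (subtracted): ⌀0.15, A = 0.0176715 in², y = 8.65 in, Ī = 0.0000248505 in⁴.
By symmetry the centroid is at mid-height, ȳ = 8.65 in.
Transfer each piece to the centroidal x-axis using Ī + A·d² with d = y − 8.65:
  bottom flange: d = -8.325 in → contributes +270.429 in⁴
  web: d = 0 in → contributes +170.667 in⁴
  top flange: d = 8.325 in → contributes +270.429 in⁴
  hole: d = 0 in → contributes −0.0000248505 in⁴
Total I = 711.525 in⁴.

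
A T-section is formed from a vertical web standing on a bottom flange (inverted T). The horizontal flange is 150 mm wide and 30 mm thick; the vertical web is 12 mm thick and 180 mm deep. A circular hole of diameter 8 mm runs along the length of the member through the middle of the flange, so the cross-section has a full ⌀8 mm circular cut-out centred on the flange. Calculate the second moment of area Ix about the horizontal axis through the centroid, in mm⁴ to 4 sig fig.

Treat the section as a set of non-overlapping primitives; coordinates are from the bounding-box lower-left.
Flange: 150 × 30, A = 4 500 mm², y = 15 mm, Ī = 337 500 mm⁴.
Web: 12 × 180, A = 2 160 mm², y = 120 mm, Ī = 5 832 000 mm⁴.
Hole (subtracted): ⌀8, A = 50.2655 mm², y = 15 mm, Ī = 201.062 mm⁴.
Centroid: ȳ = ΣA·y / ΣA = 49.313 mm.
Transfer each piece to the horizontal axis through the centroid using Ī + A·d² with d = y − 49.313:
  flange: d = -34.313 mm → contributes +5 635 727 mm⁴
  web: d = 70.687 mm → contributes +16 624 760 mm⁴
  hole: d = -34.313 mm → contributes −59382.8 mm⁴
Total I = 22 201 104 mm⁴.

Ix ≈ 2.220 × 10⁷ mm⁴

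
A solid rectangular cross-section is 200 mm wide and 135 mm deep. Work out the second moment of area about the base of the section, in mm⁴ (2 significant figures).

The section: 200 × 135, A = 27 000 mm², y = 67.5 mm, Ī = 41 006 250 mm⁴.
Transfer it to the base of the section using Ī + A·d² with d = y − 0:
  the section: d = 67.5 mm → contributes +164 025 000 mm⁴
Total I = 164 025 000 mm⁴.

I_base ≈ 1.6 × 10⁸ mm⁴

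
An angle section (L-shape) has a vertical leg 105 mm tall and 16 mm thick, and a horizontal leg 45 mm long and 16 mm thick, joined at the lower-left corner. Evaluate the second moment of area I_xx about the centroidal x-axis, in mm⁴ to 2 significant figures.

I_xx ≈ 2.3 × 10⁶ mm⁴

Break the section into simple shapes (no overlaps), measuring from the bottom-left corner of the bounding box.
Vertical leg: 16 × 105, A = 1 680 mm², y = 52.5 mm, Ī = 1 543 500 mm⁴.
Horizontal leg (remainder): 29 × 16, A = 464 mm², y = 8 mm, Ī = 9 899 mm⁴.
Centroid: ȳ = ΣA·y / ΣA = 42.87 mm.
Transfer each piece to the centroidal x-axis using Ī + A·d² with d = y − 42.87:
  vertical leg: d = 9.631 mm → contributes +1 699 317 mm⁴
  horizontal leg (remainder): d = -34.87 mm → contributes +574 065 mm⁴
Total I = 2 273 382 mm⁴.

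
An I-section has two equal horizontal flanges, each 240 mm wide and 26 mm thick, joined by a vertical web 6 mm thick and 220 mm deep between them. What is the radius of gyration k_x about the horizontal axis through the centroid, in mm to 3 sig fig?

Break the section into simple shapes (no overlaps), measuring from the bottom-left corner of the bounding box.
Bottom flange: 240 × 26, A = 6 240 mm², y = 13 mm, Ī = 351 520 mm⁴.
Web: 6 × 220, A = 1 320 mm², y = 136 mm, Ī = 5 324 000 mm⁴.
Top flange: 240 × 26, A = 6 240 mm², y = 259 mm, Ī = 351 520 mm⁴.
By symmetry the centroid is at mid-height, ȳ = 136 mm.
Transfer each piece to the horizontal axis through the centroid using Ī + A·d² with d = y − 136:
  bottom flange: d = -123 mm → contributes +94 756 480 mm⁴
  web: d = 0 mm → contributes +5 324 000 mm⁴
  top flange: d = 123 mm → contributes +94 756 480 mm⁴
Total I = 194 836 960 mm⁴.
Radius of gyration: k = √(I/A) = √(194 836 960 / 13 800) = 118.82 mm.

k_x ≈ 119 mm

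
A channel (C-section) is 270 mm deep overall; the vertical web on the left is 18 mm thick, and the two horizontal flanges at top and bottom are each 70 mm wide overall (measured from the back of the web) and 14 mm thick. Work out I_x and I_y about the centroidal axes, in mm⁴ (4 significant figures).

Treat the section as a set of non-overlapping primitives; coordinates are from the bounding-box lower-left.
Web: 18 × 270, A = 4 860 mm², y = 135 mm, Ī = 29 524 500 mm⁴.
Top flange (beyond web): 52 × 14, A = 728 mm², y = 263 mm, Ī = 11890.7 mm⁴.
Bottom flange (beyond web): 52 × 14, A = 728 mm², y = 7 mm, Ī = 11890.7 mm⁴.
By symmetry the centroid is at mid-height, ȳ = 135 mm.
Transfer each piece to the centroidal x-axis using Ī + A·d² with d = y − 135:
  web: d = 0 mm → contributes +29 524 500 mm⁴
  top flange (beyond web): d = 128 mm → contributes +11 939 443 mm⁴
  bottom flange (beyond web): d = -128 mm → contributes +11 939 443 mm⁴
Total I = 53 403 385 mm⁴.
For the y-axis: x̄ = 17.0684 mm.
Repeating about the centroidal y-axis gives I_y = 1 831 740 mm⁴.

I_x ≈ 5.340 × 10⁷ mm⁴, I_y ≈ 1.832 × 10⁶ mm⁴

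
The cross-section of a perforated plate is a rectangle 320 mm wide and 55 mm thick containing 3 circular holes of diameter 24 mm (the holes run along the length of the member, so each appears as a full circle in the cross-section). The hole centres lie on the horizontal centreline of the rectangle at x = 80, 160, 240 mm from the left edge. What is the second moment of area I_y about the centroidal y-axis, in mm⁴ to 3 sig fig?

I_y ≈ 1.44 × 10⁸ mm⁴

Split into non-overlapping primitives; take the origin at the lower-left of the bounding box.
Plate: 320 × 55, A = 17 600 mm², x = 160 mm, Ī = 150 186 667 mm⁴.
Hole 1 (subtracted): ⌀24, A = 452.39 mm², x = 80 mm, Ī = 16 286 mm⁴.
Hole 2 (subtracted): ⌀24, A = 452.39 mm², x = 160 mm, Ī = 16 286 mm⁴.
Hole 3 (subtracted): ⌀24, A = 452.39 mm², x = 240 mm, Ī = 16 286 mm⁴.
By symmetry the centroid is at mid-width, x̄ = 160 mm.
Transfer each piece to the centroidal y-axis using Ī + A·d² with d = x − 160:
  plate: d = 0 mm → contributes +150 186 667 mm⁴
  hole 1: d = -80 mm → contributes −2 911 578 mm⁴
  hole 2: d = 0 mm → contributes −16 286 mm⁴
  hole 3: d = 80 mm → contributes −2 911 578 mm⁴
Total I = 144 347 225 mm⁴.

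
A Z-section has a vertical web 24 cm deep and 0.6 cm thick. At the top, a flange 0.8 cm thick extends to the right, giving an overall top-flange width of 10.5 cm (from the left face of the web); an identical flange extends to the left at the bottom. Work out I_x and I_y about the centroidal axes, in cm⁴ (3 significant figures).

I_x ≈ 2820 cm⁴, I_y ≈ 566 cm⁴

Decompose the section into non-overlapping parts with the origin at the bottom-left of its bounding rectangle.
Web: 0.6 × 24, A = 14.4 cm², y = 12 cm, Ī = 691.2 cm⁴.
Top flange (beyond web): 9.9 × 0.8, A = 7.92 cm², y = 23.6 cm, Ī = 0.4224 cm⁴.
Bottom flange (beyond web): 9.9 × 0.8, A = 7.92 cm², y = 0.4 cm, Ī = 0.4224 cm⁴.
Centroid: ȳ = ΣA·y / ΣA = 12 cm.
Transfer each piece to the centroidal x-axis using Ī + A·d² with d = y − 12:
  web: d = 0 cm → contributes +691.2 cm⁴
  top flange (beyond web): d = 11.6 cm → contributes +1066.1 cm⁴
  bottom flange (beyond web): d = -11.6 cm → contributes +1066.1 cm⁴
Total I = 2823.5 cm⁴.
For the y-axis: x̄ = 10.2 cm.
Repeating about the centroidal y-axis gives I_y = 566.4 cm⁴.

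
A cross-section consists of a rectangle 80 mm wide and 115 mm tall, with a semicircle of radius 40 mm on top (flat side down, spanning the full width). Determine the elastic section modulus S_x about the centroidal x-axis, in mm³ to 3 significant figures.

S_x ≈ 2.62 × 10⁵ mm³

Decompose the section into non-overlapping parts with the origin at the bottom-left of its bounding rectangle.
Rectangular body: 80 × 115, A = 9 200 mm², y = 57.5 mm, Ī = 10 139 167 mm⁴.
Semicircular cap: semicircle r = 40, A = 2513.3 mm², y = 131.98 mm, Ī = 280 978 mm⁴.
Centroid: ȳ = ΣA·y / ΣA = 73.48 mm.
Transfer each piece to the centroidal x-axis using Ī + A·d² with d = y − 73.48:
  rectangular body: d = -15.98 mm → contributes +12 488 528 mm⁴
  semicircular cap: d = 58.496 mm → contributes +8 880 964 mm⁴
Total I = 21 369 491 mm⁴.
Extreme fibre distance c = 81.52 mm; S = I/c = 262 139 mm³.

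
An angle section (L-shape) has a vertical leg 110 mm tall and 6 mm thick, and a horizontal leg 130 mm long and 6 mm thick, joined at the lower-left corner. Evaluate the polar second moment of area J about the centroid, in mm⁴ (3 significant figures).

J ≈ 4.05 × 10⁶ mm⁴

Decompose the section into non-overlapping parts with the origin at the bottom-left of its bounding rectangle.
Vertical leg: 6 × 110, A = 660 mm², y = 55 mm, Ī = 665 500 mm⁴.
Horizontal leg (remainder): 124 × 6, A = 744 mm², y = 3 mm, Ī = 2 232 mm⁴.
Centroid: ȳ = ΣA·y / ΣA = 27.444 mm.
Transfer each piece to the centroidal x-axis using Ī + A·d² with d = y − 27.444:
  vertical leg: d = 27.556 mm → contributes +1 166 644 mm⁴
  horizontal leg (remainder): d = -24.444 mm → contributes +446 795 mm⁴
Total I = 1 613 439 mm⁴.
For the y-axis: x̄ = 37.444 mm.
Repeating about the centroidal y-axis gives I_y = 2 432 959 mm⁴.
Polar second moment: J = I_x + I_y = 4 046 397 mm⁴.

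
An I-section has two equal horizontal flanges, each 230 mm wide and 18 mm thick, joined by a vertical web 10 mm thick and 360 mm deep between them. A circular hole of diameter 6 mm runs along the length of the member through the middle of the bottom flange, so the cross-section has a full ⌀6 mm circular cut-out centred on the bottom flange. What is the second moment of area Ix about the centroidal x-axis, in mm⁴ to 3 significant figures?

Ix ≈ 3.34 × 10⁸ mm⁴

Treat the section as a set of non-overlapping primitives; coordinates are from the bounding-box lower-left.
Bottom flange: 230 × 18, A = 4 140 mm², y = 9 mm, Ī = 111 780 mm⁴.
Web: 10 × 360, A = 3 600 mm², y = 198 mm, Ī = 38 880 000 mm⁴.
Top flange: 230 × 18, A = 4 140 mm², y = 387 mm, Ī = 111 780 mm⁴.
Hole (subtracted): ⌀6, A = 28.274 mm², y = 9 mm, Ī = 63.617 mm⁴.
Centroid: ȳ = ΣA·y / ΣA = 198.45 mm.
Transfer each piece to the centroidal x-axis using Ī + A·d² with d = y − 198.45:
  bottom flange: d = -189.45 mm → contributes +148 703 172 mm⁴
  web: d = -0.45089 mm → contributes +38 880 732 mm⁴
  top flange: d = 188.55 mm → contributes +147 291 952 mm⁴
  hole: d = -189.45 mm → contributes −1 014 876 mm⁴
Total I = 333 860 979 mm⁴.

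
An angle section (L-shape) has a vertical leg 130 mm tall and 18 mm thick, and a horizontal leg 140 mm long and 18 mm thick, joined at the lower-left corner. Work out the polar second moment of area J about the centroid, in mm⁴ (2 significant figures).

Treat the section as a set of non-overlapping primitives; coordinates are from the bounding-box lower-left.
Vertical leg: 18 × 130, A = 2 340 mm², y = 65 mm, Ī = 3 295 500 mm⁴.
Horizontal leg (remainder): 122 × 18, A = 2 196 mm², y = 9 mm, Ī = 59 292 mm⁴.
Centroid: ȳ = ΣA·y / ΣA = 37.89 mm.
Transfer each piece to the centroidal x-axis using Ī + A·d² with d = y − 37.89:
  vertical leg: d = 27.11 mm → contributes +5 015 429 mm⁴
  horizontal leg (remainder): d = -28.89 mm → contributes +1 892 003 mm⁴
Total I = 6 907 432 mm⁴.
For the y-axis: x̄ = 42.89 mm.
Repeating about the centroidal y-axis gives I_y = 8 337 952 mm⁴.
Polar second moment: J = I_x + I_y = 15 245 384 mm⁴.

J ≈ 1.5 × 10⁷ mm⁴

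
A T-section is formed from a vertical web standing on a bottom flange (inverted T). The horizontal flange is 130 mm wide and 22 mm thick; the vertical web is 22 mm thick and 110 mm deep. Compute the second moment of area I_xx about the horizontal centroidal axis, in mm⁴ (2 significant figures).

I_xx ≈ 8.3 × 10⁶ mm⁴

Treat the section as a set of non-overlapping primitives; coordinates are from the bounding-box lower-left.
Flange: 130 × 22, A = 2 860 mm², y = 11 mm, Ī = 115 353 mm⁴.
Web: 22 × 110, A = 2 420 mm², y = 77 mm, Ī = 2 440 167 mm⁴.
Centroid: ȳ = ΣA·y / ΣA = 41.25 mm.
Transfer each piece to the horizontal centroidal axis using Ī + A·d² with d = y − 41.25:
  flange: d = -30.25 mm → contributes +2 732 432 mm⁴
  web: d = 35.75 mm → contributes +5 533 078 mm⁴
Total I = 8 265 510 mm⁴.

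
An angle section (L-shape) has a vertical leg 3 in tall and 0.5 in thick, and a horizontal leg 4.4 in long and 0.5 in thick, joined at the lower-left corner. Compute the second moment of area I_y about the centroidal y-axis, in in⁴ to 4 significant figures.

Decompose the section into non-overlapping parts with the origin at the bottom-left of its bounding rectangle.
Vertical leg: 0.5 × 3, A = 1.5 in², x = 0.25 in, Ī = 0.03125 in⁴.
Horizontal leg (remainder): 3.9 × 0.5, A = 1.95 in², x = 2.45 in, Ī = 2.47163 in⁴.
Centroid: x̄ = ΣA·x / ΣA = 1.49348 in.
Transfer each piece to the centroidal y-axis using Ī + A·d² with d = x − 1.49348:
  vertical leg: d = -1.24348 in → contributes +2.35061 in⁴
  horizontal leg (remainder): d = 0.956522 in → contributes +4.25575 in⁴
Total I = 6.60635 in⁴.

I_y ≈ 6.606 in⁴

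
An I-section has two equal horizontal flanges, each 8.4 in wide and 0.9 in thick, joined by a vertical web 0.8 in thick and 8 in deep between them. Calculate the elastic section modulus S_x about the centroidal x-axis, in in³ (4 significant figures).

S_x ≈ 68.28 in³

Split into non-overlapping primitives; take the origin at the lower-left of the bounding box.
Bottom flange: 8.4 × 0.9, A = 7.56 in², y = 0.45 in, Ī = 0.5103 in⁴.
Web: 0.8 × 8, A = 6.4 in², y = 4.9 in, Ī = 34.1333 in⁴.
Top flange: 8.4 × 0.9, A = 7.56 in², y = 9.35 in, Ī = 0.5103 in⁴.
By symmetry the centroid is at mid-height, ȳ = 4.9 in.
Transfer each piece to the centroidal x-axis using Ī + A·d² with d = y − 4.9:
  bottom flange: d = -4.45 in → contributes +150.217 in⁴
  web: d = 0 in → contributes +34.1333 in⁴
  top flange: d = 4.45 in → contributes +150.217 in⁴
Total I = 334.568 in⁴.
Extreme fibre distance c = 4.9 in; S = I/c = 68.2791 in³.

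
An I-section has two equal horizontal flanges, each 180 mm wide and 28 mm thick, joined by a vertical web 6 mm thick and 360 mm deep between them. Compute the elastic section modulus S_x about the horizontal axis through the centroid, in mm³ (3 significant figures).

Break the section into simple shapes (no overlaps), measuring from the bottom-left corner of the bounding box.
Bottom flange: 180 × 28, A = 5 040 mm², y = 14 mm, Ī = 329 280 mm⁴.
Web: 6 × 360, A = 2 160 mm², y = 208 mm, Ī = 23 328 000 mm⁴.
Top flange: 180 × 28, A = 5 040 mm², y = 402 mm, Ī = 329 280 mm⁴.
By symmetry the centroid is at mid-height, ȳ = 208 mm.
Transfer each piece to the horizontal axis through the centroid using Ī + A·d² with d = y − 208:
  bottom flange: d = -194 mm → contributes +190 014 720 mm⁴
  web: d = 0 mm → contributes +23 328 000 mm⁴
  top flange: d = 194 mm → contributes +190 014 720 mm⁴
Total I = 403 357 440 mm⁴.
Extreme fibre distance c = 208 mm; S = I/c = 1 939 218 mm³.

S_x ≈ 1.94 × 10⁶ mm³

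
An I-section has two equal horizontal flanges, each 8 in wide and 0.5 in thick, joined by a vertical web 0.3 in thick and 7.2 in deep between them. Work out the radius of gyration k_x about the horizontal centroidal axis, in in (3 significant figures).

Break the section into simple shapes (no overlaps), measuring from the bottom-left corner of the bounding box.
Bottom flange: 8 × 0.5, A = 4 in², y = 0.25 in, Ī = 0.083333 in⁴.
Web: 0.3 × 7.2, A = 2.16 in², y = 4.1 in, Ī = 9.3312 in⁴.
Top flange: 8 × 0.5, A = 4 in², y = 7.95 in, Ī = 0.083333 in⁴.
By symmetry the centroid is at mid-height, ȳ = 4.1 in.
Transfer each piece to the horizontal centroidal axis using Ī + A·d² with d = y − 4.1:
  bottom flange: d = -3.85 in → contributes +59.373 in⁴
  web: d = 0 in → contributes +9.3312 in⁴
  top flange: d = 3.85 in → contributes +59.373 in⁴
Total I = 128.08 in⁴.
Radius of gyration: k = √(I/A) = √(128.08 / 10.16) = 3.5505 in.

k_x ≈ 3.55 in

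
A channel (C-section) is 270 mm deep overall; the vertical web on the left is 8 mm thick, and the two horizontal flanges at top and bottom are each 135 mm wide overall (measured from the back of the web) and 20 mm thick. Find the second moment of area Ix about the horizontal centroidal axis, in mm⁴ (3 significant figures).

Decompose the section into non-overlapping parts with the origin at the bottom-left of its bounding rectangle.
Web: 8 × 270, A = 2 160 mm², y = 135 mm, Ī = 13 122 000 mm⁴.
Top flange (beyond web): 127 × 20, A = 2 540 mm², y = 260 mm, Ī = 84 667 mm⁴.
Bottom flange (beyond web): 127 × 20, A = 2 540 mm², y = 10 mm, Ī = 84 667 mm⁴.
By symmetry the centroid is at mid-height, ȳ = 135 mm.
Transfer each piece to the horizontal centroidal axis using Ī + A·d² with d = y − 135:
  web: d = 0 mm → contributes +13 122 000 mm⁴
  top flange (beyond web): d = 125 mm → contributes +39 772 167 mm⁴
  bottom flange (beyond web): d = -125 mm → contributes +39 772 167 mm⁴
Total I = 92 666 333 mm⁴.

Ix ≈ 9.27 × 10⁷ mm⁴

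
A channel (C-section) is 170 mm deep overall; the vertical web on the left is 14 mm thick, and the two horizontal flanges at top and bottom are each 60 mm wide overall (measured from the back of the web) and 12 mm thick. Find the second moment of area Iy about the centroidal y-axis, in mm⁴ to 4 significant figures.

Decompose the section into non-overlapping parts with the origin at the bottom-left of its bounding rectangle.
Web: 14 × 170, A = 2 380 mm², x = 7 mm, Ī = 38873.3 mm⁴.
Top flange (beyond web): 46 × 12, A = 552 mm², x = 37 mm, Ī = 97 336 mm⁴.
Bottom flange (beyond web): 46 × 12, A = 552 mm², x = 37 mm, Ī = 97 336 mm⁴.
Centroid: x̄ = ΣA·x / ΣA = 16.5063 mm.
Transfer each piece to the centroidal y-axis using Ī + A·d² with d = x − 16.5063:
  web: d = -9.50631 mm → contributes +253 954 mm⁴
  top flange (beyond web): d = 20.4937 mm → contributes +329 171 mm⁴
  bottom flange (beyond web): d = 20.4937 mm → contributes +329 171 mm⁴
Total I = 912 296 mm⁴.

Iy ≈ 9.123 × 10⁵ mm⁴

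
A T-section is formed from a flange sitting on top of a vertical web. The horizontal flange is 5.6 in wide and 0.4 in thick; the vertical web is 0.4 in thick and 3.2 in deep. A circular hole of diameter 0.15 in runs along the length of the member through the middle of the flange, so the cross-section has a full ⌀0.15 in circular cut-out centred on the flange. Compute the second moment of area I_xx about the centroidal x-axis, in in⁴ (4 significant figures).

Decompose the section into non-overlapping parts with the origin at the bottom-left of its bounding rectangle.
Flange: 5.6 × 0.4, A = 2.24 in², y = 3.4 in, Ī = 0.0298667 in⁴.
Web: 0.4 × 3.2, A = 1.28 in², y = 1.6 in, Ī = 1.09227 in⁴.
Hole (subtracted): ⌀0.15, A = 0.0176715 in², y = 3.4 in, Ī = 0.0000248505 in⁴.
Centroid: ȳ = ΣA·y / ΣA = 2.74215 in.
Transfer each piece to the centroidal x-axis using Ī + A·d² with d = y − 2.74215:
  flange: d = 0.657848 in → contributes +0.999258 in⁴
  web: d = -1.14215 in → contributes +2.76204 in⁴
  hole: d = 0.657848 in → contributes −0.00767242 in⁴
Total I = 3.75363 in⁴.

I_xx ≈ 3.754 in⁴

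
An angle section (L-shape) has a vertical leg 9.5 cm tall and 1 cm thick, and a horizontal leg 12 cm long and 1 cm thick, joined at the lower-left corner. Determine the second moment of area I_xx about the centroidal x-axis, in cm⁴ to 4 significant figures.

Decompose the section into non-overlapping parts with the origin at the bottom-left of its bounding rectangle.
Vertical leg: 1 × 9.5, A = 9.5 cm², y = 4.75 cm, Ī = 71.4479 cm⁴.
Horizontal leg (remainder): 11 × 1, A = 11 cm², y = 0.5 cm, Ī = 0.916667 cm⁴.
Centroid: ȳ = ΣA·y / ΣA = 2.46951 cm.
Transfer each piece to the centroidal x-axis using Ī + A·d² with d = y − 2.46951:
  vertical leg: d = 2.28049 cm → contributes +120.854 cm⁴
  horizontal leg (remainder): d = -1.96951 cm → contributes +43.5854 cm⁴
Total I = 164.439 cm⁴.

I_xx ≈ 164.4 cm⁴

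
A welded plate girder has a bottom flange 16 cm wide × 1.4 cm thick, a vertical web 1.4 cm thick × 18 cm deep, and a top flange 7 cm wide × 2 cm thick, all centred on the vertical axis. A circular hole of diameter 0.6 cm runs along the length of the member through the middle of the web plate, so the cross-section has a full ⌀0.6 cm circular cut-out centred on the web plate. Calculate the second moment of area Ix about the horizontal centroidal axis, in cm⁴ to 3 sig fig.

Treat the section as a set of non-overlapping primitives; coordinates are from the bounding-box lower-left.
Bottom plate: 16 × 1.4, A = 22.4 cm², y = 0.7 cm, Ī = 3.6587 cm⁴.
Web plate: 1.4 × 18, A = 25.2 cm², y = 10.4 cm, Ī = 680.4 cm⁴.
Top plate: 7 × 2, A = 14 cm², y = 20.4 cm, Ī = 4.6667 cm⁴.
Hole (subtracted): ⌀0.6, A = 0.28274 cm², y = 10.4 cm, Ī = 0.0063617 cm⁴.
Centroid: ȳ = ΣA·y / ΣA = 9.1397 cm.
Transfer each piece to the horizontal centroidal axis using Ī + A·d² with d = y − 9.1397:
  bottom plate: d = -8.4397 cm → contributes +1599.2 cm⁴
  web plate: d = 1.2603 cm → contributes +720.43 cm⁴
  top plate: d = 11.26 cm → contributes +1779.8 cm⁴
  hole: d = 1.2603 cm → contributes −0.45548 cm⁴
Total I = 4098.9 cm⁴.

Ix ≈ 4100 cm⁴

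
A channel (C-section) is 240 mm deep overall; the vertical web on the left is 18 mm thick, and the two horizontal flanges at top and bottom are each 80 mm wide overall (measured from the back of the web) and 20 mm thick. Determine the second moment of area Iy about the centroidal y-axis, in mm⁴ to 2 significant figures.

Decompose the section into non-overlapping parts with the origin at the bottom-left of its bounding rectangle.
Web: 18 × 240, A = 4 320 mm², x = 9 mm, Ī = 116 640 mm⁴.
Top flange (beyond web): 62 × 20, A = 1 240 mm², x = 49 mm, Ī = 397 213 mm⁴.
Bottom flange (beyond web): 62 × 20, A = 1 240 mm², x = 49 mm, Ī = 397 213 mm⁴.
Centroid: x̄ = ΣA·x / ΣA = 23.59 mm.
Transfer each piece to the centroidal y-axis using Ī + A·d² with d = x − 23.59:
  web: d = -14.59 mm → contributes +1 036 008 mm⁴
  top flange (beyond web): d = 25.41 mm → contributes +1 197 953 mm⁴
  bottom flange (beyond web): d = 25.41 mm → contributes +1 197 953 mm⁴
Total I = 3 431 914 mm⁴.

Iy ≈ 3.4 × 10⁶ mm⁴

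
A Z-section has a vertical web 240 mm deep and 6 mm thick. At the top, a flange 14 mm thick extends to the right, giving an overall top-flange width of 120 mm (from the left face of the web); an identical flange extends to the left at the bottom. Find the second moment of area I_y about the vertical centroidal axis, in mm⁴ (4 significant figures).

I_y ≈ 1.495 × 10⁷ mm⁴

Split into non-overlapping primitives; take the origin at the lower-left of the bounding box.
Web: 6 × 240, A = 1 440 mm², x = 117 mm, Ī = 4 320 mm⁴.
Top flange (beyond web): 114 × 14, A = 1 596 mm², x = 177 mm, Ī = 1 728 468 mm⁴.
Bottom flange (beyond web): 114 × 14, A = 1 596 mm², x = 57 mm, Ī = 1 728 468 mm⁴.
Centroid: x̄ = ΣA·x / ΣA = 117 mm.
Transfer each piece to the vertical centroidal axis using Ī + A·d² with d = x − 117:
  web: d = 0 mm → contributes +4 320 mm⁴
  top flange (beyond web): d = 60 mm → contributes +7 474 068 mm⁴
  bottom flange (beyond web): d = -60 mm → contributes +7 474 068 mm⁴
Total I = 14 952 456 mm⁴.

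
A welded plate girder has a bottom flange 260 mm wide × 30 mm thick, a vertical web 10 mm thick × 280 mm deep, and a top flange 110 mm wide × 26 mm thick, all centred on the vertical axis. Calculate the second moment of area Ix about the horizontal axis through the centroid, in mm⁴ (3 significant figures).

Ix ≈ 2.29 × 10⁸ mm⁴

Treat the section as a set of non-overlapping primitives; coordinates are from the bounding-box lower-left.
Bottom plate: 260 × 30, A = 7 800 mm², y = 15 mm, Ī = 585 000 mm⁴.
Web plate: 10 × 280, A = 2 800 mm², y = 170 mm, Ī = 18 293 333 mm⁴.
Top plate: 110 × 26, A = 2 860 mm², y = 323 mm, Ī = 161 113 mm⁴.
Centroid: ȳ = ΣA·y / ΣA = 112.69 mm.
Transfer each piece to the horizontal axis through the centroid using Ī + A·d² with d = y − 112.69:
  bottom plate: d = -97.688 mm → contributes +75 019 919 mm⁴
  web plate: d = 57.312 mm → contributes +27 490 408 mm⁴
  top plate: d = 210.31 mm → contributes +126 662 209 mm⁴
Total I = 229 172 536 mm⁴.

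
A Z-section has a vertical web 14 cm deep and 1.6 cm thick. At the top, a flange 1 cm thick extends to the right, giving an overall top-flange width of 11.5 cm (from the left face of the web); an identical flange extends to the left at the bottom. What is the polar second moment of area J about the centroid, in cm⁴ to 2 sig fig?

Treat the section as a set of non-overlapping primitives; coordinates are from the bounding-box lower-left.
Web: 1.6 × 14, A = 22.4 cm², y = 7 cm, Ī = 365.9 cm⁴.
Top flange (beyond web): 9.9 × 1, A = 9.9 cm², y = 13.5 cm, Ī = 0.825 cm⁴.
Bottom flange (beyond web): 9.9 × 1, A = 9.9 cm², y = 0.5 cm, Ī = 0.825 cm⁴.
Centroid: ȳ = ΣA·y / ΣA = 7 cm.
Transfer each piece to the centroidal x-axis using Ī + A·d² with d = y − 7:
  web: d = 0 cm → contributes +365.9 cm⁴
  top flange (beyond web): d = 6.5 cm → contributes +419.1 cm⁴
  bottom flange (beyond web): d = -6.5 cm → contributes +419.1 cm⁴
Total I = 1 204 cm⁴.
For the y-axis: x̄ = 10.7 cm.
Repeating about the centroidal y-axis gives I_y = 821.1 cm⁴.
Polar second moment: J = I_x + I_y = 2 025 cm⁴.

J ≈ 2000 cm⁴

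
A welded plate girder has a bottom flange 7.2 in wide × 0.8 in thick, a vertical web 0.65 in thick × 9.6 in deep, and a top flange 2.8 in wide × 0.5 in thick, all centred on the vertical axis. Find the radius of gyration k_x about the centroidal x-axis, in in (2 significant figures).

Break the section into simple shapes (no overlaps), measuring from the bottom-left corner of the bounding box.
Bottom plate: 7.2 × 0.8, A = 5.76 in², y = 0.4 in, Ī = 0.3072 in⁴.
Web plate: 0.65 × 9.6, A = 6.24 in², y = 5.6 in, Ī = 47.92 in⁴.
Top plate: 2.8 × 0.5, A = 1.4 in², y = 10.65 in, Ī = 0.02917 in⁴.
Centroid: ȳ = ΣA·y / ΣA = 3.892 in.
Transfer each piece to the centroidal x-axis using Ī + A·d² with d = y − 3.892:
  bottom plate: d = -3.492 in → contributes +70.56 in⁴
  web plate: d = 1.708 in → contributes +66.12 in⁴
  top plate: d = 6.758 in → contributes +63.96 in⁴
Total I = 200.6 in⁴.
Radius of gyration: k = √(I/A) = √(200.6 / 13.4) = 3.87 in.

k_x ≈ 3.9 in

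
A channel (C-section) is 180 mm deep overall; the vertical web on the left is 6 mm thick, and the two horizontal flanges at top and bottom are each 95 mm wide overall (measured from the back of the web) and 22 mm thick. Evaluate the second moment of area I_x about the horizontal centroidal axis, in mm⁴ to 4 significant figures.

Decompose the section into non-overlapping parts with the origin at the bottom-left of its bounding rectangle.
Web: 6 × 180, A = 1 080 mm², y = 90 mm, Ī = 2 916 000 mm⁴.
Top flange (beyond web): 89 × 22, A = 1 958 mm², y = 169 mm, Ī = 78972.7 mm⁴.
Bottom flange (beyond web): 89 × 22, A = 1 958 mm², y = 11 mm, Ī = 78972.7 mm⁴.
By symmetry the centroid is at mid-height, ȳ = 90 mm.
Transfer each piece to the horizontal centroidal axis using Ī + A·d² with d = y − 90:
  web: d = 0 mm → contributes +2 916 000 mm⁴
  top flange (beyond web): d = 79 mm → contributes +12 298 851 mm⁴
  bottom flange (beyond web): d = -79 mm → contributes +12 298 851 mm⁴
Total I = 27 513 701 mm⁴.

I_x ≈ 2.751 × 10⁷ mm⁴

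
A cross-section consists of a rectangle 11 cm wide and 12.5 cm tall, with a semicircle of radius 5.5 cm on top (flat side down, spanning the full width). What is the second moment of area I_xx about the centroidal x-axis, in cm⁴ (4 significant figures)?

I_xx ≈ 4493 cm⁴

Decompose the section into non-overlapping parts with the origin at the bottom-left of its bounding rectangle.
Rectangular body: 11 × 12.5, A = 137.5 cm², y = 6.25 cm, Ī = 1790.36 cm⁴.
Semicircular cap: semicircle r = 5.5, A = 47.5166 cm², y = 14.8343 cm, Ī = 100.434 cm⁴.
Centroid: ȳ = ΣA·y / ΣA = 8.45464 cm.
Transfer each piece to the centroidal x-axis using Ī + A·d² with d = y − 8.45464:
  rectangular body: d = -2.20464 cm → contributes +2458.68 cm⁴
  semicircular cap: d = 6.37963 cm → contributes +2034.34 cm⁴
Total I = 4493.02 cm⁴.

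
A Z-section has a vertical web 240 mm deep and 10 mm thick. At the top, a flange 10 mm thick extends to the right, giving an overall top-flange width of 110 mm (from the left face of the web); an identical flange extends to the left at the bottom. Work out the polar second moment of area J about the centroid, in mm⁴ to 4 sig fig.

Decompose the section into non-overlapping parts with the origin at the bottom-left of its bounding rectangle.
Web: 10 × 240, A = 2 400 mm², y = 120 mm, Ī = 11 520 000 mm⁴.
Top flange (beyond web): 100 × 10, A = 1 000 mm², y = 235 mm, Ī = 8333.33 mm⁴.
Bottom flange (beyond web): 100 × 10, A = 1 000 mm², y = 5 mm, Ī = 8333.33 mm⁴.
Centroid: ȳ = ΣA·y / ΣA = 120 mm.
Transfer each piece to the centroidal x-axis using Ī + A·d² with d = y − 120:
  web: d = 0 mm → contributes +11 520 000 mm⁴
  top flange (beyond web): d = 115 mm → contributes +13 233 333 mm⁴
  bottom flange (beyond web): d = -115 mm → contributes +13 233 333 mm⁴
Total I = 37 986 667 mm⁴.
For the y-axis: x̄ = 105 mm.
Repeating about the centroidal y-axis gives I_y = 7 736 667 mm⁴.
Polar second moment: J = I_x + I_y = 45 723 333 mm⁴.

J ≈ 4.572 × 10⁷ mm⁴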